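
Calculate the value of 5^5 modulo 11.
By repeated squaring mod 11: 5^{1}≡5, 5^{2}≡3, 5^{4}≡9. Then 5^{5} = 5^{4+1} ≡ 9 × 5 ≡ 1 mod 11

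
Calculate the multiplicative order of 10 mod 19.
Powers of 10 mod 19: 10^1≡10, 10^2≡5, 10^3≡12, 10^4≡6, 10^5≡3, 10^6≡11, 10^7≡15, 10^8≡17, 10^9≡18, 10^10≡9, 10^11≡14, 10^12≡7, 10^13≡13, 10^14≡16, 10^15≡8, 10^16≡4, 10^17≡2, 10^18≡1. Order = 18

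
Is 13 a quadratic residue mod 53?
By Euler's criterion: 13^{26} ≡ 1 (mod 53). Since this equals 1, 13 is a QR.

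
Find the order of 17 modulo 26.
Powers of 17 mod 26: 17^1≡17, 17^2≡3, 17^3≡25, 17^4≡9, 17^5≡23, 17^6≡1. Order = 6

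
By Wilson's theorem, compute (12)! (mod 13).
By Wilson's theorem, (12)! ≡ -1 ≡ 12 (mod 13)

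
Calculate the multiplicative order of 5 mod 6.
Powers of 5 mod 6: 5^1≡5, 5^2≡1. So the order of 5 is 2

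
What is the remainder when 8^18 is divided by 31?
By repeated squaring mod 31: 8^{1}≡8, 8^{2}≡2, 8^{4}≡4, 8^{8}≡16, 8^{16}≡8. Then 8^{18} = 8^{16+2} ≡ 8 × 2 ≡ 16 mod 31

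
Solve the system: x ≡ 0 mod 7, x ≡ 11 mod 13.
M = 7 × 13 = 91. M₁ = 13, y₁ ≡ 6 mod 7. M₂ = 7, y₂ ≡ 2 mod 13. x = 0×13×6 + 11×7×2 ≡ 63 mod 91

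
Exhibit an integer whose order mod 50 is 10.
9 has order 10 mod 50 since 9^{10} ≡ 1 (mod 50) and no smaller power works.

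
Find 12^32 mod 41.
By repeated squaring mod 41: 12^{1}≡12, 12^{2}≡21, 12^{4}≡31, 12^{8}≡18, 12^{16}≡37, 12^{32}≡16. So 12^{32} ≡ 16 mod 41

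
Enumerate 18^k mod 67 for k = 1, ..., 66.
18^1, 18^2, ..., 18^{66} mod 67: [18, 56, 3, 54, 34, 9, 28, 35, 27, 17, 38, 14, 51, 47, 42, 19, 7, 59, 57, 21, 43, 37, 63, 62, 44, 55, 52, 65, 31, 22, 61, 26, 66, 49, 11, 64, 13, 33, 58, 39, 32, 40, 50, 29, 53, 16, 20, 25, 48, 60, 8, 10, 46, 24, 30, 4, 5, 23, 12, 15, 2, 36, 45, 6, 41, 1]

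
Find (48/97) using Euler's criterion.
(48/97) = 48^{48} mod 97 = 1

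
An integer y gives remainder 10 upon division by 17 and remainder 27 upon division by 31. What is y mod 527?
M = 17 × 31 = 527. M₁ = 31, y₁ ≡ 11 mod 17. M₂ = 17, y₂ ≡ 11 mod 31. y = 10×31×11 + 27×17×11 ≡ 27 mod 527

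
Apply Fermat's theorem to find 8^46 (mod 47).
By Fermat's Little Theorem, 8^{46} ≡ 1 (mod 47) since 47 is prime and gcd(8, 47) = 1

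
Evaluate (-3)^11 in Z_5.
Using Fermat: (-3)^{4} ≡ 1 mod 5. 11 ≡ 3 mod 4. So (-3)^{11} ≡ (-3)^{3} ≡ 3 mod 5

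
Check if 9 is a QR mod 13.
By Euler's criterion: 9^{6} ≡ 1 mod 13. Since this equals 1, 9 is a QR.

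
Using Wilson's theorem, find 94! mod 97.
(96)! = (94)! × (95) × (96) ≡ -1 mod 97. So (94)! ≡ -1 × [(96)(95)]^(-1) ≡ 48 mod 97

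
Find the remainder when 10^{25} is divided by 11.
By Fermat: 10^{10} ≡ 1 (mod 11). 25 = 2×10 + 5. So 10^{25} ≡ 10^{5} ≡ 10 (mod 11)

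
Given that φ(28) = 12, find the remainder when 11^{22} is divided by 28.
By Euler: 11^{12} ≡ 1 mod 28 since gcd(11, 28) = 1. 22 = 1×12 + 10. So 11^{22} ≡ 11^{10} ≡ 25 mod 28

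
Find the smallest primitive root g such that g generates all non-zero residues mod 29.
g = 2. For each prime q|28: 2^{14}≡28, 2^{4}≡16, none ≡ 1, so ord_29(2) = 28 and 2 is a primitive root.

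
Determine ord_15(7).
Powers of 7 mod 15: 7^1≡7, 7^2≡4, 7^3≡13, 7^4≡1. So the order of 7 is 4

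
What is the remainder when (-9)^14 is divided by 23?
By repeated squaring (mod 23): (-9)^{1}≡14, (-9)^{2}≡12, (-9)^{4}≡6, (-9)^{8}≡13. Then (-9)^{14} = (-9)^{8+4+2} ≡ 13 × 6 × 12 ≡ 16 (mod 23)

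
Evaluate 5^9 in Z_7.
Using Fermat: 5^{6} ≡ 1 (mod 7). 9 ≡ 3 (mod 6). So 5^{9} ≡ 5^{3} ≡ 6 (mod 7)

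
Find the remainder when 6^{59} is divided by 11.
By Fermat: 6^{10} ≡ 1 (mod 11). 59 = 5×10 + 9. So 6^{59} ≡ 6^{9} ≡ 2 (mod 11)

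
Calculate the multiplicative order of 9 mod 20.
Powers of 9 mod 20: 9^1≡9, 9^2≡1. So the order of 9 is 2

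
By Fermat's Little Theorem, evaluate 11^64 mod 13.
By Fermat: 11^{12} ≡ 1 mod 13. 64 = 5×12 + 4. So 11^{64} ≡ 11^{4} ≡ 3 mod 13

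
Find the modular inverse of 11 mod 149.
Since 149 is prime, by Fermat 11^(-1) ≡ 11^{147} ≡ 122 mod 149. Verify: 11 × 122 = 1342 ≡ 1 mod 149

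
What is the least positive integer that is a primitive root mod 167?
g = 5. Powers: [5, 25, 125, 124, 119, 94, 136, 12, 60, 133, ...] generates all 166 non-zero residues.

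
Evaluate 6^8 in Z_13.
By repeated squaring mod 13: 6^{1}≡6, 6^{2}≡10, 6^{4}≡9, 6^{8}≡3. So 6^{8} ≡ 3 mod 13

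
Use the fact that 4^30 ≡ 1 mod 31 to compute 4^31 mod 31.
By Fermat: 4^{30} ≡ 1 mod 31. So 4^{31} = 4^{30} · 4^{1} ≡ 4^{1} ≡ 4 mod 31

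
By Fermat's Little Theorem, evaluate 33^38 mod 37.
By Fermat: 33^{36} ≡ 1 mod 37. So 33^{38} = 33^{36} · 33^{2} ≡ 33^{2} ≡ 16 mod 37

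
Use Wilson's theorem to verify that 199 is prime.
(198)! mod 199 = 198. Since this equals -1 mod 199, Wilson confirms 199 is prime.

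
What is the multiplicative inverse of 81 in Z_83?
Since 83 is prime, by Fermat 81^(-1) ≡ 81^{81} ≡ 41 (mod 83). Verify: 81 × 41 = 3321 ≡ 1 (mod 83)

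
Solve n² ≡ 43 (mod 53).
The square roots of 43 mod 53 are 34 and 19. Verify: 34² = 1156 ≡ 43 (mod 53)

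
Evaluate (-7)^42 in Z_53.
By repeated squaring (mod 53): (-7)^{1}≡46, (-7)^{2}≡49, (-7)^{4}≡16, (-7)^{8}≡44, (-7)^{16}≡28, (-7)^{32}≡42. Then (-7)^{42} = (-7)^{32+8+2} ≡ 42 × 44 × 49 ≡ 28 (mod 53)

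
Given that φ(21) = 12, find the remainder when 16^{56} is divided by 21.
By Euler: 16^{12} ≡ 1 (mod 21) since gcd(16, 21) = 1. 56 = 4×12 + 8. So 16^{56} ≡ 16^{8} ≡ 4 (mod 21)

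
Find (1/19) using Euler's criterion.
(1/19) = 1^{9} mod 19 = 1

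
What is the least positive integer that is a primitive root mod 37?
g = 2. Powers: [2, 4, 8, 16, 32, 27, ...] generates all 36 non-zero residues.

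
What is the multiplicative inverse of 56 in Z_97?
Since 97 is prime, by Fermat 56^(-1) ≡ 56^{95} ≡ 26 mod 97. Verify: 56 × 26 = 1456 ≡ 1 mod 97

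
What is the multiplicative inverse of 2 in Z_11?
Since 11 is prime, by Fermat 2^(-1) ≡ 2^{9} ≡ 6 mod 11. Verify: 2 × 6 = 12 ≡ 1 mod 11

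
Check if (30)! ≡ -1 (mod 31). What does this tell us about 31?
(30)! mod 31 = 30. Since this equals -1 (mod 31), Wilson confirms 31 is prime.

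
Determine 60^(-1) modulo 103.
Since 103 is prime, by Fermat 60^(-1) ≡ 60^{101} ≡ 91 mod 103. Verify: 60 × 91 = 5460 ≡ 1 mod 103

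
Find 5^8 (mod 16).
By repeated squaring (mod 16): 5^{1}≡5, 5^{2}≡9, 5^{4}≡1, 5^{8}≡1. So 5^{8} ≡ 1 (mod 16)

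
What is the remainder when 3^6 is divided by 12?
By repeated squaring mod 12: 3^{1}≡3, 3^{2}≡9, 3^{4}≡9. Then 3^{6} = 3^{4+2} ≡ 9 × 9 ≡ 9 mod 12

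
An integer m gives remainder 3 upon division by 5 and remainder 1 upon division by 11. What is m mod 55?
M = 5 × 11 = 55. M₁ = 11, y₁ ≡ 1 mod 5. M₂ = 5, y₂ ≡ 9 mod 11. m = 3×11×1 + 1×5×9 ≡ 23 mod 55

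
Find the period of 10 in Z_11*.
Powers of 10 mod 11: 10^1≡10, 10^2≡1. So the order of 10 is 2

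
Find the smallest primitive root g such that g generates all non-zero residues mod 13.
g = 2. For each prime q|12: 2^{6}≡12, 2^{4}≡3, none ≡ 1, so ord_13(2) = 12 and 2 is a primitive root.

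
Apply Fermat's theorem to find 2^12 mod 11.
By Fermat: 2^{10} ≡ 1 mod 11. So 2^{12} = 2^{10} · 2^{2} ≡ 2^{2} ≡ 4 mod 11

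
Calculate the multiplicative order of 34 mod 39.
Powers of 34 mod 39: 34^1≡34, 34^2≡25, 34^3≡31, 34^4≡1. ord_39(34) = 4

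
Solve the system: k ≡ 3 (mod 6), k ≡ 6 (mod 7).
M = 6 × 7 = 42. M₁ = 7, y₁ ≡ 1 (mod 6). M₂ = 6, y₂ ≡ 6 (mod 7). k = 3×7×1 + 6×6×6 ≡ 27 (mod 42)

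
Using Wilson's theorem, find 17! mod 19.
(18)! = (17)! × (18) ≡ -1 (mod 19). So (17)! ≡ -1 × (18)^(-1) ≡ (-1)×(-1) = 1 (mod 19)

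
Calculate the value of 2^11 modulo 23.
By repeated squaring (mod 23): 2^{1}≡2, 2^{2}≡4, 2^{4}≡16, 2^{8}≡3. Then 2^{11} = 2^{8+2+1} ≡ 3 × 4 × 2 ≡ 1 (mod 23)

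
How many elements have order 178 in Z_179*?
Number of primitive roots mod 179 = φ(p-1) = φ(178) = 88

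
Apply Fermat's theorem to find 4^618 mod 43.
By Fermat: 4^{42} ≡ 1 mod 43. 618 ≡ 30 mod 42. So 4^{618} ≡ 4^{30} ≡ 16 mod 43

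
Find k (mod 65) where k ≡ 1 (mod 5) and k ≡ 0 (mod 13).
M = 5 × 13 = 65. M₁ = 13, y₁ ≡ 2 (mod 5). M₂ = 5, y₂ ≡ 8 (mod 13). k = 1×13×2 + 0×5×8 ≡ 26 (mod 65)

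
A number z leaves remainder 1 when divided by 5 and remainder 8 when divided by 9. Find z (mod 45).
M = 5 × 9 = 45. M₁ = 9, y₁ ≡ 4 (mod 5). M₂ = 5, y₂ ≡ 2 (mod 9). z = 1×9×4 + 8×5×2 ≡ 26 (mod 45)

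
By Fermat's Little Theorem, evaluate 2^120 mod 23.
By Fermat: 2^{22} ≡ 1 mod 23. 120 = 5×22 + 10. So 2^{120} ≡ 2^{10} ≡ 12 mod 23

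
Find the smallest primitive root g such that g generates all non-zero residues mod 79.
g = 3. For each prime q|78: 3^{39}≡78, 3^{26}≡23, 3^{6}≡18, none ≡ 1, so ord_79(3) = 78 and 3 is a primitive root.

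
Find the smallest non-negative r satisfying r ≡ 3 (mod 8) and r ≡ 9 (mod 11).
M = 8 × 11 = 88. M₁ = 11, y₁ ≡ 3 (mod 8). M₂ = 8, y₂ ≡ 7 (mod 11). r = 3×11×3 + 9×8×7 ≡ 75 (mod 88)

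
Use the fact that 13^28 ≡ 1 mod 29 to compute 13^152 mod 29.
By Fermat: 13^{28} ≡ 1 mod 29. 152 = 5×28 + 12. So 13^{152} ≡ 13^{12} ≡ 23 mod 29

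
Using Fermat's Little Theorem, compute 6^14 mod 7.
By Fermat: 6^{6} ≡ 1 (mod 7). 14 = 2×6 + 2. So 6^{14} ≡ 6^{2} ≡ 1 (mod 7)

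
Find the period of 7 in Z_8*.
Powers of 7 mod 8: 7^1≡7, 7^2≡1. So the order of 7 is 2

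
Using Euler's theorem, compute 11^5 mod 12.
By Euler: 11^{4} ≡ 1 mod 12 since gcd(11, 12) = 1. 5 = 1×4 + 1. So 11^{5} ≡ 11^{1} ≡ 11 mod 12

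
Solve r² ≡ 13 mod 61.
The square roots of 13 mod 61 are 47 and 14. Verify: 47² = 2209 ≡ 13 mod 61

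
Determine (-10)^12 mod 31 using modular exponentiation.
By repeated squaring (mod 31): (-10)^{1}≡21, (-10)^{2}≡7, (-10)^{4}≡18, (-10)^{8}≡14. Then (-10)^{12} = (-10)^{8+4} ≡ 14 × 18 ≡ 4 (mod 31)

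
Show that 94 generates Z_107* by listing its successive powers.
94^1, 94^2, ..., 94^{106} mod 107: [94, 62, 50, 99, 104, 39, 28, 64, 24, 9, 97, 23, 22, 35, 80, 30, 38, 41, 2, 81, 17, 100, 91, 101, 78, 56, 21, 48, 18, 87, 46, 44, 70, 53, 60, 76, 82, 4, 55, 34, 93, 75, 95, 49, 5, 42, 96, 36, 67, 92, 88, 33, 106, 13, 45, 57, 8, 3, 68, 79, 43, 83, 98, 10, 84, 85, 72, 27, 77, 69, 66, 105, 26, 90, 7, 16, 6, 29, 51, 86, 59, 89, 20, 61, 63, 37, 54, 47, 31, 25, 103, 52, 73, 14, 32, 12, 58, 102, 65, 11, 71, 40, 15, 19, 74, 1]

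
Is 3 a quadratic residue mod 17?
By Euler's criterion: 3^{8} ≡ 16 mod 17. Since this equals -1 (≡ 16), 3 is not a QR.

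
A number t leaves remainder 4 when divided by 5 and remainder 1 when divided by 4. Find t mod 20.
M = 5 × 4 = 20. M₁ = 4, y₁ ≡ 4 mod 5. M₂ = 5, y₂ ≡ 1 mod 4. t = 4×4×4 + 1×5×1 ≡ 9 mod 20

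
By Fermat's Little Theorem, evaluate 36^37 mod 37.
By Fermat: 36^{36} ≡ 1 mod 37. So 36^{37} = 36^{36} · 36^{1} ≡ 36^{1} ≡ 36 mod 37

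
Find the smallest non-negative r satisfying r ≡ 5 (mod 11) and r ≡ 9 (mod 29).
M = 11 × 29 = 319. M₁ = 29, y₁ ≡ 8 (mod 11). M₂ = 11, y₂ ≡ 8 (mod 29). r = 5×29×8 + 9×11×8 ≡ 38 (mod 319)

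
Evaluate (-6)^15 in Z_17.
By repeated squaring mod 17: (-6)^{1}≡11, (-6)^{2}≡2, (-6)^{4}≡4, (-6)^{8}≡16. Then (-6)^{15} = (-6)^{8+4+2+1} ≡ 16 × 4 × 2 × 11 ≡ 14 mod 17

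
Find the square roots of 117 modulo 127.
The square roots of 117 mod 127 are 25 and 102. Verify: 25² = 625 ≡ 117 (mod 127)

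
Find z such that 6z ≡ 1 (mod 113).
Since 113 is prime, by Fermat 6^(-1) ≡ 6^{111} ≡ 19 (mod 113). Verify: 6 × 19 = 114 ≡ 1 (mod 113)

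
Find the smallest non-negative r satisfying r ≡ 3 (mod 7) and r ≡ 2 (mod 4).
M = 7 × 4 = 28. M₁ = 4, y₁ ≡ 2 (mod 7). M₂ = 7, y₂ ≡ 3 (mod 4). r = 3×4×2 + 2×7×3 ≡ 10 (mod 28)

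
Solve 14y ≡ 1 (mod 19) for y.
Since 19 is prime, by Fermat 14^(-1) ≡ 14^{17} ≡ 15 (mod 19). Verify: 14 × 15 = 210 ≡ 1 (mod 19)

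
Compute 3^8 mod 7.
Using Fermat: 3^{6} ≡ 1 mod 7. 8 ≡ 2 mod 6. So 3^{8} ≡ 3^{2} ≡ 2 mod 7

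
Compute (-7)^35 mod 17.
Using Fermat: (-7)^{16} ≡ 1 mod 17. 35 ≡ 3 mod 16. So (-7)^{35} ≡ (-7)^{3} ≡ 14 mod 17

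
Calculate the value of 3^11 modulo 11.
Using Fermat: 3^{10} ≡ 1 (mod 11). 11 ≡ 1 (mod 10). So 3^{11} ≡ 3^{1} ≡ 3 (mod 11)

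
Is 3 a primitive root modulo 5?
ord_5(3) divides 4. For each prime q|4: 3^{2}≡4, none ≡ 1. So 3 has order 4 and is a primitive root mod 5.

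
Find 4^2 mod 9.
4^{2} = 16 ≡ 7 mod 9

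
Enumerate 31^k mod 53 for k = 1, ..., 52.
31^1, 31^2, ..., 31^{52} mod 53: [31, 7, 5, 49, 35, 25, 33, 16, 19, 6, 27, 42, 30, 29, 51, 44, 39, 43, 8, 36, 3, 40, 21, 15, 41, 52, 22, 46, 48, 4, 18, 28, 20, 37, 34, 47, 26, 11, 23, 24, 2, 9, 14, 10, 45, 17, 50, 13, 32, 38, 12, 1]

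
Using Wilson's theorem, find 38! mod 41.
(40)! = (38)! × (39) × (40) ≡ -1 (mod 41). So (38)! ≡ -1 × [(40)(39)]^(-1) ≡ 20 (mod 41)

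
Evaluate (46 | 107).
(46/107) = 46^{53} mod 107 = -1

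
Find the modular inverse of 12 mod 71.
Since 71 is prime, by Fermat 12^(-1) ≡ 12^{69} ≡ 6 mod 71. Verify: 12 × 6 = 72 ≡ 1 mod 71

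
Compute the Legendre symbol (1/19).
(1/19) = 1^{9} mod 19 = 1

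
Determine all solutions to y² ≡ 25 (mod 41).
The square roots of 25 mod 41 are 36 and 5. Verify: 36² = 1296 ≡ 25 (mod 41)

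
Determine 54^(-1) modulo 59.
Since 59 is prime, by Fermat 54^(-1) ≡ 54^{57} ≡ 47 mod 59. Verify: 54 × 47 = 2538 ≡ 1 mod 59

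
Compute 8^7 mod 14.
By repeated squaring (mod 14): 8^{1}≡8, 8^{2}≡8, 8^{4}≡8. Then 8^{7} = 8^{4+2+1} ≡ 8 × 8 × 8 ≡ 8 (mod 14)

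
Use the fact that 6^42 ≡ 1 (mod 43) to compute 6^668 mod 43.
By Fermat: 6^{42} ≡ 1 (mod 43). 668 ≡ 38 (mod 42). So 6^{668} ≡ 6^{38} ≡ 36 (mod 43)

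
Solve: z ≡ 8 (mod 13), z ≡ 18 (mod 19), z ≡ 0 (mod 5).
M = 13 × 19 × 5 = 1235. M₁ = 95, y₁ ≡ 10 (mod 13). M₂ = 65, y₂ ≡ 12 (mod 19). M₃ = 247, y₃ ≡ 3 (mod 5). z = 8×95×10 + 18×65×12 + 0×247×3 ≡ 645 (mod 1235)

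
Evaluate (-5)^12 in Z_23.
By repeated squaring mod 23: (-5)^{1}≡18, (-5)^{2}≡2, (-5)^{4}≡4, (-5)^{8}≡16. Then (-5)^{12} = (-5)^{8+4} ≡ 16 × 4 ≡ 18 mod 23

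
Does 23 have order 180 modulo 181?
ord_181(23) divides 180. For each prime q|180: 23^{90}≡180, 23^{60}≡132, 23^{36}≡125, none ≡ 1. So 23 has order 180 and is a primitive root mod 181.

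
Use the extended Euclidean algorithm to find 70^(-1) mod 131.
Extended GCD: 70(-58) + 131(31) = 1. So 70^(-1) ≡ -58 ≡ 73 mod 131. Verify: 70 × 73 = 5110 ≡ 1 mod 131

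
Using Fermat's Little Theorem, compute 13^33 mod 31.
By Fermat: 13^{30} ≡ 1 (mod 31). So 13^{33} = 13^{30} · 13^{3} ≡ 13^{3} ≡ 27 (mod 31)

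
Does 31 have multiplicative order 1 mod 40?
Powers of 31 mod 40: 31^1≡31, 31^2≡1. 31^1≡31≢1, so ord ≠ 1. No, the actual order is 2.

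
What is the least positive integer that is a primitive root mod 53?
g = 2. For each prime q|52: 2^{26}≡52, 2^{4}≡16, none ≡ 1, so ord_53(2) = 52 and 2 is a primitive root.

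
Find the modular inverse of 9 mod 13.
Since 13 is prime, by Fermat 9^(-1) ≡ 9^{11} ≡ 3 (mod 13). Verify: 9 × 3 = 27 ≡ 1 (mod 13)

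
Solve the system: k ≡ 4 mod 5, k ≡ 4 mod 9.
M = 5 × 9 = 45. M₁ = 9, y₁ ≡ 4 mod 5. M₂ = 5, y₂ ≡ 2 mod 9. k = 4×9×4 + 4×5×2 ≡ 4 mod 45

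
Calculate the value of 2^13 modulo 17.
By repeated squaring mod 17: 2^{1}≡2, 2^{2}≡4, 2^{4}≡16, 2^{8}≡1. Then 2^{13} = 2^{8+4+1} ≡ 1 × 16 × 2 ≡ 15 mod 17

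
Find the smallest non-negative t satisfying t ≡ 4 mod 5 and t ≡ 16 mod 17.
M = 5 × 17 = 85. M₁ = 17, y₁ ≡ 3 mod 5. M₂ = 5, y₂ ≡ 7 mod 17. t = 4×17×3 + 16×5×7 ≡ 84 mod 85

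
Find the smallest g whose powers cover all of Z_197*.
g = 2. Powers: [2, 4, 8, 16, 32, 64, 128, ...] generates all 196 non-zero residues.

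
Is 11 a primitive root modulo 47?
ord_47(11) divides 46. For each prime q|46: 11^{23}≡46, 11^{2}≡27, none ≡ 1. So 11 has order 46 and is a primitive root mod 47.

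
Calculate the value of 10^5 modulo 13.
By repeated squaring (mod 13): 10^{1}≡10, 10^{2}≡9, 10^{4}≡3. Then 10^{5} = 10^{4+1} ≡ 3 × 10 ≡ 4 (mod 13)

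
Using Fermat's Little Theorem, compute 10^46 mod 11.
By Fermat: 10^{10} ≡ 1 (mod 11). 46 = 4×10 + 6. So 10^{46} ≡ 10^{6} ≡ 1 (mod 11)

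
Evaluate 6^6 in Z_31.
By repeated squaring mod 31: 6^{1}≡6, 6^{2}≡5, 6^{4}≡25. Then 6^{6} = 6^{4+2} ≡ 25 × 5 ≡ 1 mod 31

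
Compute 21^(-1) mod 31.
Since 31 is prime, by Fermat 21^(-1) ≡ 21^{29} ≡ 3 mod 31. Verify: 21 × 3 = 63 ≡ 1 mod 31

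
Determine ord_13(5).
Powers of 5 mod 13: 5^1≡5, 5^2≡12, 5^3≡8, 5^4≡1. ord_13(5) = 4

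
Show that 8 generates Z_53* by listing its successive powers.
8^1, 8^2, ..., 8^{52} mod 53: [8, 11, 35, 15, 14, 6, 48, 13, 51, 37, 31, 36, 23, 25, 41, 10, 27, 4, 32, 44, 34, 7, 3, 24, 33, 52, 45, 42, 18, 38, 39, 47, 5, 40, 2, 16, 22, 17, 30, 28, 12, 43, 26, 49, 21, 9, 19, 46, 50, 29, 20, 1]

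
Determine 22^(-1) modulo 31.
Since 31 is prime, by Fermat 22^(-1) ≡ 22^{29} ≡ 24 mod 31. Verify: 22 × 24 = 528 ≡ 1 mod 31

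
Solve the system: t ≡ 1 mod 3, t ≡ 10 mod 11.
M = 3 × 11 = 33. M₁ = 11, y₁ ≡ 2 mod 3. M₂ = 3, y₂ ≡ 4 mod 11. t = 1×11×2 + 10×3×4 ≡ 10 mod 33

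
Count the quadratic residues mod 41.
The squaring map on Z_41* is 2-to-1, so there are (40)/2 = 20 QRs.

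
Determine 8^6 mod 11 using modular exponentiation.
By repeated squaring (mod 11): 8^{1}≡8, 8^{2}≡9, 8^{4}≡4. Then 8^{6} = 8^{4+2} ≡ 4 × 9 ≡ 3 (mod 11)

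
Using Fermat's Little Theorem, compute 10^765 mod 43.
By Fermat: 10^{42} ≡ 1 (mod 43). 765 ≡ 9 (mod 42). So 10^{765} ≡ 10^{9} ≡ 41 (mod 43)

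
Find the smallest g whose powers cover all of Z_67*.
g = 2. For each prime q|66: 2^{33}≡66, 2^{22}≡37, 2^{6}≡64, none ≡ 1, so ord_67(2) = 66 and 2 is a primitive root.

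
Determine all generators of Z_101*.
There are φ(100) = 40 primitive roots mod 101: {2, 3, 7, 8, 11, 12, 15, 18, 26, 27, 28, 29, 34, 35, 38, 40, 42, 46, 48, 50, 51, 53, 55, 59, 61, 63, 66, 67, 72, 73, 74, 75, 83, 86, 89, 90, 93, 94, 98, 99}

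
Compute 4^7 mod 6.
By repeated squaring mod 6: 4^{1}≡4, 4^{2}≡4, 4^{4}≡4. Then 4^{7} = 4^{4+2+1} ≡ 4 × 4 × 4 ≡ 4 mod 6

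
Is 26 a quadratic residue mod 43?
By Euler's criterion: 26^{21} ≡ 42 mod 43. Since this equals -1 (≡ 42), 26 is not a QR.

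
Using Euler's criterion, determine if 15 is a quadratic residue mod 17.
By Euler's criterion: 15^{8} ≡ 1 (mod 17). Since this equals 1, 15 is a QR.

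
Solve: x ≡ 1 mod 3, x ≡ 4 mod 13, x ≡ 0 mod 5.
M = 3 × 13 × 5 = 195. M₁ = 65, y₁ ≡ 2 mod 3. M₂ = 15, y₂ ≡ 7 mod 13. M₃ = 39, y₃ ≡ 4 mod 5. x = 1×65×2 + 4×15×7 + 0×39×4 ≡ 160 mod 195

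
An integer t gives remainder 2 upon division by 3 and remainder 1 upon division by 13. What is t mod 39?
M = 3 × 13 = 39. M₁ = 13, y₁ ≡ 1 mod 3. M₂ = 3, y₂ ≡ 9 mod 13. t = 2×13×1 + 1×3×9 ≡ 14 mod 39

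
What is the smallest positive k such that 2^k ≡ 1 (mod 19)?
Powers of 2 mod 19: 2^1≡2, 2^2≡4, 2^3≡8, 2^4≡16, 2^5≡13, 2^6≡7, 2^7≡14, 2^8≡9, 2^9≡18, 2^10≡17, 2^11≡15, 2^12≡11, 2^13≡3, 2^14≡6, 2^15≡12, 2^16≡5, 2^17≡10, 2^18≡1. So the order of 2 is 18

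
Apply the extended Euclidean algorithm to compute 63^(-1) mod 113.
Extended GCD: 63(-52) + 113(29) = 1. So 63^(-1) ≡ -52 ≡ 61 (mod 113). Verify: 63 × 61 = 3843 ≡ 1 (mod 113)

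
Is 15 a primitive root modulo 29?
ord_29(15) divides 28. For each prime q|28: 15^{14}≡28, 15^{4}≡20, none ≡ 1. So 15 has order 28 and is a primitive root mod 29.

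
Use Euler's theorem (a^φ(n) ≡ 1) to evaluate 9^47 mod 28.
By Euler: 9^{12} ≡ 1 mod 28 since gcd(9, 28) = 1. 47 = 3×12 + 11. So 9^{47} ≡ 9^{11} ≡ 25 mod 28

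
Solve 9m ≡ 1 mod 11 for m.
Since 11 is prime, by Fermat 9^(-1) ≡ 9^{9} ≡ 5 mod 11. Verify: 9 × 5 = 45 ≡ 1 mod 11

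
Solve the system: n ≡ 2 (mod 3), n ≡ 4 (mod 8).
M = 3 × 8 = 24. M₁ = 8, y₁ ≡ 2 (mod 3). M₂ = 3, y₂ ≡ 3 (mod 8). n = 2×8×2 + 4×3×3 ≡ 20 (mod 24)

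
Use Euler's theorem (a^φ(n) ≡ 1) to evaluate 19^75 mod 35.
By Euler: 19^{24} ≡ 1 mod 35 since gcd(19, 35) = 1. 75 = 3×24 + 3. So 19^{75} ≡ 19^{3} ≡ 34 mod 35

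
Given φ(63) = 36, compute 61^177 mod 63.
By Euler: 61^{36} ≡ 1 (mod 63) since gcd(61, 63) = 1. 177 = 4×36 + 33. So 61^{177} ≡ 61^{33} ≡ 55 (mod 63)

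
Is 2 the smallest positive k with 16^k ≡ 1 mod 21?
Powers of 16 mod 21: 16^1≡16, 16^2≡4, 16^3≡1. 16^2≡4≢1, so ord ≠ 2. No, the actual order is 3.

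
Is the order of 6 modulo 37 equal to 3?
Powers of 6 mod 37: 6^1≡6, 6^2≡36, 6^3≡31, 6^4≡1. 6^3≡31≢1, so ord ≠ 3. No, the actual order is 4.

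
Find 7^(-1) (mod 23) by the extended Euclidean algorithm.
Extended GCD: 7(10) + 23(-3) = 1. So 7^(-1) ≡ 10 (mod 23). Verify: 7 × 10 = 70 ≡ 1 (mod 23)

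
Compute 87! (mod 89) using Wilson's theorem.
(88)! = (87)! × (88) ≡ -1 (mod 89). So (87)! ≡ -1 × (88)^(-1) ≡ (-1)×(-1) = 1 (mod 89)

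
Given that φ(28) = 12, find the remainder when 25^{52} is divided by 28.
By Euler: 25^{12} ≡ 1 mod 28 since gcd(25, 28) = 1. 52 = 4×12 + 4. So 25^{52} ≡ 25^{4} ≡ 25 mod 28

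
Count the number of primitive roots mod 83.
A prime p has φ(p-1) primitive roots; here φ(82) = 40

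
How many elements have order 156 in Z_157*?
Number of primitive roots mod 157 = φ(p-1) = φ(156) = 48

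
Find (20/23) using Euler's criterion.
(20/23) = 20^{11} mod 23 = -1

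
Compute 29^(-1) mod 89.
Since 89 is prime, by Fermat 29^(-1) ≡ 29^{87} ≡ 43 mod 89. Verify: 29 × 43 = 1247 ≡ 1 mod 89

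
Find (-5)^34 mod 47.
By repeated squaring mod 47: (-5)^{1}≡42, (-5)^{2}≡25, (-5)^{4}≡14, (-5)^{8}≡8, (-5)^{16}≡17, (-5)^{32}≡7. Then (-5)^{34} = (-5)^{32+2} ≡ 7 × 25 ≡ 34 mod 47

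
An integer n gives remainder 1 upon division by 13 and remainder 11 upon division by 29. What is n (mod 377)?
M = 13 × 29 = 377. M₁ = 29, y₁ ≡ 9 (mod 13). M₂ = 13, y₂ ≡ 9 (mod 29). n = 1×29×9 + 11×13×9 ≡ 40 (mod 377)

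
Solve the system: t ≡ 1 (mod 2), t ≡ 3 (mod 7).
M = 2 × 7 = 14. M₁ = 7, y₁ ≡ 1 (mod 2). M₂ = 2, y₂ ≡ 4 (mod 7). t = 1×7×1 + 3×2×4 ≡ 3 (mod 14)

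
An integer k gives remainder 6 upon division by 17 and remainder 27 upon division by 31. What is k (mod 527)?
M = 17 × 31 = 527. M₁ = 31, y₁ ≡ 11 (mod 17). M₂ = 17, y₂ ≡ 11 (mod 31). k = 6×31×11 + 27×17×11 ≡ 244 (mod 527)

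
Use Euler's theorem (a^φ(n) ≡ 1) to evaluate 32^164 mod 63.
By Euler: 32^{36} ≡ 1 mod 63 since gcd(32, 63) = 1. 164 = 4×36 + 20. So 32^{164} ≡ 32^{20} ≡ 16 mod 63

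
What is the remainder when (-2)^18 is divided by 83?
By repeated squaring mod 83: (-2)^{1}≡81, (-2)^{2}≡4, (-2)^{4}≡16, (-2)^{8}≡7, (-2)^{16}≡49. Then (-2)^{18} = (-2)^{16+2} ≡ 49 × 4 ≡ 30 mod 83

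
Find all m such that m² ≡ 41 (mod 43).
The square roots of 41 mod 43 are 16 and 27. Verify: 16² = 256 ≡ 41 (mod 43)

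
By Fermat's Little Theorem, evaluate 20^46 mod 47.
By Fermat's Little Theorem, 20^{46} ≡ 1 mod 47 since 47 is prime and gcd(20, 47) = 1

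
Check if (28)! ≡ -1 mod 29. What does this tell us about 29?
(28)! mod 29 = 28. Since this equals -1 mod 29, Wilson confirms 29 is prime.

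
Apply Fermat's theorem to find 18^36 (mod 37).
By Fermat's Little Theorem, 18^{36} ≡ 1 (mod 37) since 37 is prime and gcd(18, 37) = 1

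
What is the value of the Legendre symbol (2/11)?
(2/11) = 2^{5} mod 11 = -1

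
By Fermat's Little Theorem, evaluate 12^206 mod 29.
By Fermat: 12^{28} ≡ 1 mod 29. 206 ≡ 10 mod 28. So 12^{206} ≡ 12^{10} ≡ 28 mod 29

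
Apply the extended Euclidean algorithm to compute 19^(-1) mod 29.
Extended GCD: 19(-3) + 29(2) = 1. So 19^(-1) ≡ -3 ≡ 26 mod 29. Verify: 19 × 26 = 494 ≡ 1 mod 29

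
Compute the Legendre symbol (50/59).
(50/59) = 50^{29} mod 59 = -1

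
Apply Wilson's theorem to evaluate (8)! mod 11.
(10)! = (8)! × (9) × (10) ≡ -1 (mod 11). So (8)! ≡ -1 × [(10)(9)]^(-1) ≡ 5 (mod 11)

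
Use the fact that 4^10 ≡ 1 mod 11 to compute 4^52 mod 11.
By Fermat: 4^{10} ≡ 1 mod 11. 52 = 5×10 + 2. So 4^{52} ≡ 4^{2} ≡ 5 mod 11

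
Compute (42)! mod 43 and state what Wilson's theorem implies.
(42)! mod 43 = 42. Since this equals -1 (mod 43), Wilson confirms 43 is prime.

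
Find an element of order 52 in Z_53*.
2 has order 52 mod 53 since 2^{52} ≡ 1 (mod 53) and no smaller power works.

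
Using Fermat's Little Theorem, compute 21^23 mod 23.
By Fermat: 21^{22} ≡ 1 (mod 23). So 21^{23} = 21^{22} · 21^{1} ≡ 21^{1} ≡ 21 (mod 23)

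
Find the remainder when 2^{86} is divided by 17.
By Fermat: 2^{16} ≡ 1 (mod 17). 86 = 5×16 + 6. So 2^{86} ≡ 2^{6} ≡ 13 (mod 17)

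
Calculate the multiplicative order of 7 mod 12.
Powers of 7 mod 12: 7^1≡7, 7^2≡1. ord_12(7) = 2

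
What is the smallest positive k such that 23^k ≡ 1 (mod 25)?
Powers of 23 mod 25: 23^1≡23, 23^2≡4, 23^3≡17, 23^4≡16, 23^5≡18, 23^6≡14, 23^7≡22, 23^8≡6, 23^9≡13, 23^10≡24, 23^11≡2, 23^12≡21, 23^13≡8, 23^14≡9, 23^15≡7, 23^16≡11, 23^17≡3, 23^18≡19, 23^19≡12, 23^20≡1. ord_25(23) = 20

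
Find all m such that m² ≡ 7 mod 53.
The square roots of 7 mod 53 are 22 and 31. Verify: 22² = 484 ≡ 7 mod 53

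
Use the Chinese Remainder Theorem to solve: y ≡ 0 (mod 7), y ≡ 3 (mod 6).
M = 7 × 6 = 42. M₁ = 6, y₁ ≡ 6 (mod 7). M₂ = 7, y₂ ≡ 1 (mod 6). y = 0×6×6 + 3×7×1 ≡ 21 (mod 42)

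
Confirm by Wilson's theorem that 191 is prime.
(190)! mod 191 = 190. Since this equals -1 (mod 191), Wilson confirms 191 is prime.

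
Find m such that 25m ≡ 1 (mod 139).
Since 139 is prime, by Fermat 25^(-1) ≡ 25^{137} ≡ 89 (mod 139). Verify: 25 × 89 = 2225 ≡ 1 (mod 139)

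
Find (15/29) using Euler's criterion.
(15/29) = 15^{14} mod 29 = -1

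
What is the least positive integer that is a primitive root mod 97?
g = 5. Powers: [5, 25, 28, 43, 21, 8, 40, ...] generates all 96 non-zero residues.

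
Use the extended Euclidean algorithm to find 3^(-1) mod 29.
Extended GCD: 3(10) + 29(-1) = 1. So 3^(-1) ≡ 10 (mod 29). Verify: 3 × 10 = 30 ≡ 1 (mod 29)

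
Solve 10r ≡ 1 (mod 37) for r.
Since 37 is prime, by Fermat 10^(-1) ≡ 10^{35} ≡ 26 (mod 37). Verify: 10 × 26 = 260 ≡ 1 (mod 37)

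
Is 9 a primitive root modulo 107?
9^{53} ≡ 1 (mod 107) and 53 < 106, so ord_107(9) = 53 ≠ 106 and 9 is not a primitive root.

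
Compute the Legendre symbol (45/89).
(45/89) = 45^{44} mod 89 = 1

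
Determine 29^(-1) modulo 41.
Since 41 is prime, by Fermat 29^(-1) ≡ 29^{39} ≡ 17 mod 41. Verify: 29 × 17 = 493 ≡ 1 mod 41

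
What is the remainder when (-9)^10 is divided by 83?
By repeated squaring (mod 83): (-9)^{1}≡74, (-9)^{2}≡81, (-9)^{4}≡4, (-9)^{8}≡16. Then (-9)^{10} = (-9)^{8+2} ≡ 16 × 81 ≡ 51 (mod 83)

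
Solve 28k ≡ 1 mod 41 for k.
Since 41 is prime, by Fermat 28^(-1) ≡ 28^{39} ≡ 22 mod 41. Verify: 28 × 22 = 616 ≡ 1 mod 41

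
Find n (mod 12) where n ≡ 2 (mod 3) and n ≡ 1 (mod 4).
M = 3 × 4 = 12. M₁ = 4, y₁ ≡ 1 (mod 3). M₂ = 3, y₂ ≡ 3 (mod 4). n = 2×4×1 + 1×3×3 ≡ 5 (mod 12)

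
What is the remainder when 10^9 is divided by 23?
By repeated squaring (mod 23): 10^{1}≡10, 10^{2}≡8, 10^{4}≡18, 10^{8}≡2. Then 10^{9} = 10^{8+1} ≡ 2 × 10 ≡ 20 (mod 23)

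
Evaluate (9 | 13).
(9/13) = 9^{6} mod 13 = 1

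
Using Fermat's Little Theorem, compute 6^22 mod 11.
By Fermat: 6^{10} ≡ 1 (mod 11). 22 = 2×10 + 2. So 6^{22} ≡ 6^{2} ≡ 3 (mod 11)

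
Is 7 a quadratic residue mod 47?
By Euler's criterion: 7^{23} ≡ 1 mod 47. Since this equals 1, 7 is a QR.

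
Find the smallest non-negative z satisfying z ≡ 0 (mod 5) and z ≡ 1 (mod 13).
M = 5 × 13 = 65. M₁ = 13, y₁ ≡ 2 (mod 5). M₂ = 5, y₂ ≡ 8 (mod 13). z = 0×13×2 + 1×5×8 ≡ 40 (mod 65)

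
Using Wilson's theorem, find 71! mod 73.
(72)! = (71)! × (72) ≡ -1 mod 73. So (71)! ≡ -1 × (72)^(-1) ≡ (-1)×(-1) = 1 mod 73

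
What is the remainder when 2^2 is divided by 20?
2^{2} = 4 ≡ 4 mod 20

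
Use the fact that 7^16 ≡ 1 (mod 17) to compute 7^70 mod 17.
By Fermat: 7^{16} ≡ 1 (mod 17). 70 = 4×16 + 6. So 7^{70} ≡ 7^{6} ≡ 9 (mod 17)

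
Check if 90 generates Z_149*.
ord_149(90) divides 148. For each prime q|148: 90^{74}≡148, 90^{4}≡85, none ≡ 1. So 90 has order 148 and is a primitive root mod 149.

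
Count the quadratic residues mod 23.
Exactly half the non-zero residues mod a prime are QRs: (23-1)/2 = 11.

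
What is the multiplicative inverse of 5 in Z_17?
Since 17 is prime, by Fermat 5^(-1) ≡ 5^{15} ≡ 7 mod 17. Verify: 5 × 7 = 35 ≡ 1 mod 17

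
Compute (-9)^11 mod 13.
By repeated squaring mod 13: (-9)^{1}≡4, (-9)^{2}≡3, (-9)^{4}≡9, (-9)^{8}≡3. Then (-9)^{11} = (-9)^{8+2+1} ≡ 3 × 3 × 4 ≡ 10 mod 13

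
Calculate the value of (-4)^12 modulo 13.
Using Fermat: (-4)^{12} ≡ 1 mod 13. 12 ≡ 0 mod 12. So (-4)^{12} ≡ (-4)^{0} ≡ 1 mod 13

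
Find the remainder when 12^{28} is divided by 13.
By Fermat: 12^{12} ≡ 1 (mod 13). 28 = 2×12 + 4. So 12^{28} ≡ 12^{4} ≡ 1 (mod 13)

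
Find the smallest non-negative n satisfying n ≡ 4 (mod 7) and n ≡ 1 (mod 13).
M = 7 × 13 = 91. M₁ = 13, y₁ ≡ 6 (mod 7). M₂ = 7, y₂ ≡ 2 (mod 13). n = 4×13×6 + 1×7×2 ≡ 53 (mod 91)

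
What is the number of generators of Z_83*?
A prime p has φ(p-1) primitive roots; here φ(82) = 40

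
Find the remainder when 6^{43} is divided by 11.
By Fermat: 6^{10} ≡ 1 (mod 11). 43 = 4×10 + 3. So 6^{43} ≡ 6^{3} ≡ 7 (mod 11)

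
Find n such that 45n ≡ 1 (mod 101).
Since 101 is prime, by Fermat 45^(-1) ≡ 45^{99} ≡ 9 (mod 101). Verify: 45 × 9 = 405 ≡ 1 (mod 101)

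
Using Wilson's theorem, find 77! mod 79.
(78)! = (77)! × (78) ≡ -1 (mod 79). So (77)! ≡ -1 × (78)^(-1) ≡ (-1)×(-1) = 1 (mod 79)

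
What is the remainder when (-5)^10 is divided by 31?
By repeated squaring mod 31: (-5)^{1}≡26, (-5)^{2}≡25, (-5)^{4}≡5, (-5)^{8}≡25. Then (-5)^{10} = (-5)^{8+2} ≡ 25 × 25 ≡ 5 mod 31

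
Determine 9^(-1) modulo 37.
Since 37 is prime, by Fermat 9^(-1) ≡ 9^{35} ≡ 33 mod 37. Verify: 9 × 33 = 297 ≡ 1 mod 37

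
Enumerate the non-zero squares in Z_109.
QRs mod 109: {1, 3, 4, 5, 7, 9, 12, 15, 16, 20, 21, 22, 25, 26, 27, 28, 29, 31, 34, 35, 36, 38, 43, 45, 46, 48, 49, 60, 61, 63, 64, 66, 71, 73, 74, 75, 78, 80, 81, 82, 83, 84, 87, 88, 89, 93, 94, 97, 100, 102, 104, 105, 106, 108}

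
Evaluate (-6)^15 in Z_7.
Using Fermat: (-6)^{6} ≡ 1 (mod 7). 15 ≡ 3 (mod 6). So (-6)^{15} ≡ (-6)^{3} ≡ 1 (mod 7)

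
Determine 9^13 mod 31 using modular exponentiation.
By repeated squaring mod 31: 9^{1}≡9, 9^{2}≡19, 9^{4}≡20, 9^{8}≡28. Then 9^{13} = 9^{8+4+1} ≡ 28 × 20 × 9 ≡ 18 mod 31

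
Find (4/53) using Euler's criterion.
(4/53) = 4^{26} mod 53 = 1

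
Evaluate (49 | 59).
(49/59) = 49^{29} mod 59 = 1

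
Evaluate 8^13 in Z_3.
Using Fermat: 8^{2} ≡ 1 (mod 3). 13 ≡ 1 (mod 2). So 8^{13} ≡ 8^{1} ≡ 2 (mod 3)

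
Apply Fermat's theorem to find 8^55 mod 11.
By Fermat: 8^{10} ≡ 1 mod 11. 55 = 5×10 + 5. So 8^{55} ≡ 8^{5} ≡ 10 mod 11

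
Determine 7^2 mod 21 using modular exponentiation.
7^{2} = 49 ≡ 7 (mod 21)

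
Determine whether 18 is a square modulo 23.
By Euler's criterion: 18^{11} ≡ 1 mod 23. Since this equals 1, 18 is a QR.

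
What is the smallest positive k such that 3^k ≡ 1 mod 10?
Powers of 3 mod 10: 3^1≡3, 3^2≡9, 3^3≡7, 3^4≡1. ord_10(3) = 4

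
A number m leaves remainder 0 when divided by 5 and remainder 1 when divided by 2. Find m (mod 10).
M = 5 × 2 = 10. M₁ = 2, y₁ ≡ 3 (mod 5). M₂ = 5, y₂ ≡ 1 (mod 2). m = 0×2×3 + 1×5×1 ≡ 5 (mod 10)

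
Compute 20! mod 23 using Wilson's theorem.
(22)! = (20)! × (21) × (22) ≡ -1 mod 23. So (20)! ≡ -1 × [(22)(21)]^(-1) ≡ 11 mod 23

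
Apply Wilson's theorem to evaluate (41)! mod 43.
(42)! = (41)! × (42) ≡ -1 mod 43. So (41)! ≡ -1 × (42)^(-1) ≡ (-1)×(-1) = 1 mod 43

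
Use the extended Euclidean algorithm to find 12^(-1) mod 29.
Extended GCD: 12(-12) + 29(5) = 1. So 12^(-1) ≡ -12 ≡ 17 mod 29. Verify: 12 × 17 = 204 ≡ 1 mod 29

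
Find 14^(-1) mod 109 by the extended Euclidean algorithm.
Extended GCD: 14(39) + 109(-5) = 1. So 14^(-1) ≡ 39 mod 109. Verify: 14 × 39 = 546 ≡ 1 mod 109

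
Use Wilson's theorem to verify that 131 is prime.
(130)! mod 131 = 130. Since this equals -1 mod 131, Wilson confirms 131 is prime.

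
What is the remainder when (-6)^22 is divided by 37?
By repeated squaring mod 37: (-6)^{1}≡31, (-6)^{2}≡36, (-6)^{4}≡1, (-6)^{8}≡1, (-6)^{16}≡1. Then (-6)^{22} = (-6)^{16+4+2} ≡ 1 × 1 × 36 ≡ 36 mod 37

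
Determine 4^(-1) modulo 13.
Since 13 is prime, by Fermat 4^(-1) ≡ 4^{11} ≡ 10 mod 13. Verify: 4 × 10 = 40 ≡ 1 mod 13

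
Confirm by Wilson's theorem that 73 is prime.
(72)! mod 73 = 72. Since this equals -1 (mod 73), Wilson confirms 73 is prime.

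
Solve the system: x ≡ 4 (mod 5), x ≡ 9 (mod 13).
M = 5 × 13 = 65. M₁ = 13, y₁ ≡ 2 (mod 5). M₂ = 5, y₂ ≡ 8 (mod 13). x = 4×13×2 + 9×5×8 ≡ 9 (mod 65)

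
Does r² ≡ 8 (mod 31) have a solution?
By Euler's criterion: 8^{15} ≡ 1 (mod 31). Since this equals 1, 8 is a QR.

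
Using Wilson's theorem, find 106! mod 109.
(108)! = (106)! × (107) × (108) ≡ -1 mod 109. So (106)! ≡ -1 × [(108)(107)]^(-1) ≡ 54 mod 109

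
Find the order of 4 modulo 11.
Powers of 4 mod 11: 4^1≡4, 4^2≡5, 4^3≡9, 4^4≡3, 4^5≡1. Order = 5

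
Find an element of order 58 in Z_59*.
2 has order 58 mod 59 since 2^{58} ≡ 1 (mod 59) and no smaller power works.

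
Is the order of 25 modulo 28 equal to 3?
Powers of 25 mod 28: 25^1≡25, 25^2≡9, 25^3≡1. First k with 25^k≡1 is k=3. Yes, ord_28(25) = 3.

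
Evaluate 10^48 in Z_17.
Using Fermat: 10^{16} ≡ 1 (mod 17). 48 ≡ 0 (mod 16). So 10^{48} ≡ 10^{0} ≡ 1 (mod 17)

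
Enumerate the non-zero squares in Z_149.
Squares in Z_149*: {1, 4, 5, 6, 7, 9, 16, 17, 19, 20, 22, 24, 25, 26, 28, 29, 30, 31, 33, 35, 36, 37, 39, 42, 45, 46, 47, 49, 53, 54, 61, 63, 64, 67, 68, 69, 73, 76, 80, 81, 82, 85, 86, 88, 95, 96, 100, 102, 103, 104, 107, 110, 112, 113, 114, 116, 118, 119, 120, 121, 123, 124, 125, 127, 129, 130, 132, 133, 140, 142, 143, 144, 145, 148}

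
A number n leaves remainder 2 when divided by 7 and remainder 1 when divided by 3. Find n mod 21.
M = 7 × 3 = 21. M₁ = 3, y₁ ≡ 5 mod 7. M₂ = 7, y₂ ≡ 1 mod 3. n = 2×3×5 + 1×7×1 ≡ 16 mod 21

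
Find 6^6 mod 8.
By repeated squaring mod 8: 6^{1}≡6, 6^{2}≡4, 6^{4}≡0. Then 6^{6} = 6^{4+2} ≡ 0 × 4 ≡ 0 mod 8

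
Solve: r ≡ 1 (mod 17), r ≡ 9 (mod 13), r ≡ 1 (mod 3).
M = 17 × 13 × 3 = 663. M₁ = 39, y₁ ≡ 7 (mod 17). M₂ = 51, y₂ ≡ 12 (mod 13). M₃ = 221, y₃ ≡ 2 (mod 3). r = 1×39×7 + 9×51×12 + 1×221×2 ≡ 256 (mod 663)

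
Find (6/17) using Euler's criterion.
(6/17) = 6^{8} mod 17 = -1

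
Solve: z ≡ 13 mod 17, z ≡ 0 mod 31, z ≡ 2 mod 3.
M = 17 × 31 × 3 = 1581. M₁ = 93, y₁ ≡ 15 mod 17. M₂ = 51, y₂ ≡ 14 mod 31. M₃ = 527, y₃ ≡ 2 mod 3. z = 13×93×15 + 0×51×14 + 2×527×2 ≡ 1271 mod 1581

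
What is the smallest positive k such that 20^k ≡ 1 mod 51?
Powers of 20 mod 51: 20^1≡20, 20^2≡43, 20^3≡44, 20^4≡13, 20^5≡5, 20^6≡49, 20^7≡11, 20^8≡16, 20^9≡14, 20^10≡25, 20^11≡41, 20^12≡4, 20^13≡29, 20^14≡19, 20^15≡23, 20^16≡1. ord_51(20) = 16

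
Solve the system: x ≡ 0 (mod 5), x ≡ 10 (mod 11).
M = 5 × 11 = 55. M₁ = 11, y₁ ≡ 1 (mod 5). M₂ = 5, y₂ ≡ 9 (mod 11). x = 0×11×1 + 10×5×9 ≡ 10 (mod 55)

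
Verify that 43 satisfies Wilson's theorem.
(42)! mod 43 = 42. Since this equals -1 (mod 43), Wilson confirms 43 is prime.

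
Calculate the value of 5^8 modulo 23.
By repeated squaring (mod 23): 5^{1}≡5, 5^{2}≡2, 5^{4}≡4, 5^{8}≡16. So 5^{8} ≡ 16 (mod 23)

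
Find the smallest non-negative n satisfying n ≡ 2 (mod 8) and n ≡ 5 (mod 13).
M = 8 × 13 = 104. M₁ = 13, y₁ ≡ 5 (mod 8). M₂ = 8, y₂ ≡ 5 (mod 13). n = 2×13×5 + 5×8×5 ≡ 18 (mod 104)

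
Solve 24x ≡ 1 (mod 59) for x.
Since 59 is prime, by Fermat 24^(-1) ≡ 24^{57} ≡ 32 (mod 59). Verify: 24 × 32 = 768 ≡ 1 (mod 59)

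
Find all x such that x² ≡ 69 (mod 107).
The square roots of 69 mod 107 are 47 and 60. Verify: 47² = 2209 ≡ 69 (mod 107)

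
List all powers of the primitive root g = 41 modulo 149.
41^1, 41^2, ..., 41^{148} mod 149: [41, 42, 83, 125, 59, 35, 94, 129, 74, 54, 128, 33, 12, 45, 57, 102, 10, 112, 122, 85, 58, 143, 52, 46, 98, 144, 93, 88, 32, 120, 3, 123, 126, 100, 77, 28, 105, 133, 89, 73, 13, 86, 99, 36, 135, 22, 8, 30, 38, 68, 106, 25, 131, 7, 138, 145, 134, 130, 115, 96, 62, 9, 71, 80, 2, 82, 84, 17, 101, 118, 70, 39, 109, 148, 108, 107, 66, 24, 90, 114, 55, 20, 75, 95, 21, 116, 137, 104, 92, 47, 139, 37, 27, 64, 91, 6, 97, 103, 51, 5, 56, 61, 117, 29, 146, 26, 23, 49, 72, 121, 44, 16, 60, 76, 136, 63, 50, 113, 14, 127, 141, 119, 111, 81, 43, 124, 18, 142, 11, 4, 15, 19, 34, 53, 87, 140, 78, 69, 147, 67, 65, 132, 48, 31, 79, 110, 40, 1]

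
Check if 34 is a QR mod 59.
By Euler's criterion: 34^{29} ≡ 58 mod 59. Since this equals -1 (≡ 58), 34 is not a QR.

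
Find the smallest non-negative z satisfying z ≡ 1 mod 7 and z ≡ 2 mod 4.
M = 7 × 4 = 28. M₁ = 4, y₁ ≡ 2 mod 7. M₂ = 7, y₂ ≡ 3 mod 4. z = 1×4×2 + 2×7×3 ≡ 22 mod 28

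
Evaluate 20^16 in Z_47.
By repeated squaring (mod 47): 20^{1}≡20, 20^{2}≡24, 20^{4}≡12, 20^{8}≡3, 20^{16}≡9. So 20^{16} ≡ 9 (mod 47)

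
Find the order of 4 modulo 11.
Powers of 4 mod 11: 4^1≡4, 4^2≡5, 4^3≡9, 4^4≡3, 4^5≡1. ord_11(4) = 5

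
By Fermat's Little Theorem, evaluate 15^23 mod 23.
By Fermat: 15^{22} ≡ 1 mod 23. So 15^{23} = 15^{22} · 15^{1} ≡ 15^{1} ≡ 15 mod 23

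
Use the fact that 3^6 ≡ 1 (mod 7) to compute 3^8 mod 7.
By Fermat: 3^{6} ≡ 1 (mod 7). So 3^{8} = 3^{6} · 3^{2} ≡ 3^{2} ≡ 2 (mod 7)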